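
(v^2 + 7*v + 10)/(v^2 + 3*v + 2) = (v + 5)/(v + 1)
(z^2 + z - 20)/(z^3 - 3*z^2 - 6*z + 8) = (z + 5)/(z^2 + z - 2)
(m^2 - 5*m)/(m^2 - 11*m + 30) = m/(m - 6)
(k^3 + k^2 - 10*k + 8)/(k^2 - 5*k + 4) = (k^2 + 2*k - 8)/(k - 4)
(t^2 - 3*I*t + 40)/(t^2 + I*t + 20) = (t - 8*I)/(t - 4*I)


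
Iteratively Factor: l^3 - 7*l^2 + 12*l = (l - 4)*(l^2 - 3*l) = (l - 4)*(l - 3)*(l)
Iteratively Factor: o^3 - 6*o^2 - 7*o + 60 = (o - 5)*(o^2 - o - 12) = (o - 5)*(o - 4)*(o + 3)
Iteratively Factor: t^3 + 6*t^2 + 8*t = (t + 4)*(t^2 + 2*t) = t*(t + 4)*(t + 2)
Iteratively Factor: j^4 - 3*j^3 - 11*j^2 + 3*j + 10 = (j + 2)*(j^3 - 5*j^2 - j + 5) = (j + 1)*(j + 2)*(j^2 - 6*j + 5) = (j - 1)*(j + 1)*(j + 2)*(j - 5)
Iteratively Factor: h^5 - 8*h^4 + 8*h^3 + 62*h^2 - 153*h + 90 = (h - 3)*(h^4 - 5*h^3 - 7*h^2 + 41*h - 30) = (h - 3)*(h - 1)*(h^3 - 4*h^2 - 11*h + 30) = (h - 3)*(h - 1)*(h + 3)*(h^2 - 7*h + 10) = (h - 5)*(h - 3)*(h - 1)*(h + 3)*(h - 2)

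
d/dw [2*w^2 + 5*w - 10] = 4*w + 5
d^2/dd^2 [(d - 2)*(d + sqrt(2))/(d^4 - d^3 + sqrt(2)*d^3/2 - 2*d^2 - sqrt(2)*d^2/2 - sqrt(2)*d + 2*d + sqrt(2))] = 4*(6*d^8 - 30*d^7 + 15*sqrt(2)*d^7 - 73*sqrt(2)*d^6 + 55*d^6 - 96*d^5 + 87*sqrt(2)*d^5 - 9*sqrt(2)*d^4 + 114*d^4 - 30*d^3 + 3*sqrt(2)*d^3 - 42*sqrt(2)*d^2 + 6*d^2 - 36*d + 30*sqrt(2)*d - 16*sqrt(2) + 4)/(4*d^12 - 12*d^11 + 6*sqrt(2)*d^11 - 18*sqrt(2)*d^10 - 6*d^10 - 17*sqrt(2)*d^9 + 50*d^9 - 42*d^8 + 99*sqrt(2)*d^8 - 39*sqrt(2)*d^7 - 18*d^7 - 163*sqrt(2)*d^6 + 76*d^6 - 132*d^5 + 162*sqrt(2)*d^5 + 42*sqrt(2)*d^4 + 72*d^4 - 116*sqrt(2)*d^3 + 104*d^3 - 144*d^2 + 60*sqrt(2)*d^2 - 24*sqrt(2)*d + 48*d + 8*sqrt(2))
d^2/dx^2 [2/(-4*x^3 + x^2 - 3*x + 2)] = 4*((12*x - 1)*(4*x^3 - x^2 + 3*x - 2) - (12*x^2 - 2*x + 3)^2)/(4*x^3 - x^2 + 3*x - 2)^3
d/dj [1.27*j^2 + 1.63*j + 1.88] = 2.54*j + 1.63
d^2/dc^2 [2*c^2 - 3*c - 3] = 4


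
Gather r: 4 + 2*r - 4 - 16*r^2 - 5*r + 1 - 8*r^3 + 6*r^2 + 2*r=-8*r^3 - 10*r^2 - r + 1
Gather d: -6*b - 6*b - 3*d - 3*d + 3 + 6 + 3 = -12*b - 6*d + 12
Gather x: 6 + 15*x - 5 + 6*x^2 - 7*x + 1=6*x^2 + 8*x + 2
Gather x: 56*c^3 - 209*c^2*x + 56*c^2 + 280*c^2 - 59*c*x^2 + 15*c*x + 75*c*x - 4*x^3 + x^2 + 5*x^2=56*c^3 + 336*c^2 - 4*x^3 + x^2*(6 - 59*c) + x*(-209*c^2 + 90*c)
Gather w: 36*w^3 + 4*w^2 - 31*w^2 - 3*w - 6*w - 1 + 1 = 36*w^3 - 27*w^2 - 9*w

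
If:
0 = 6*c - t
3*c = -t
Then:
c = 0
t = 0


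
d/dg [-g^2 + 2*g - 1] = 2 - 2*g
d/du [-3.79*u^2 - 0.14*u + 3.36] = -7.58*u - 0.14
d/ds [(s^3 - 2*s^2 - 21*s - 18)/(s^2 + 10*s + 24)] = (s^4 + 20*s^3 + 73*s^2 - 60*s - 324)/(s^4 + 20*s^3 + 148*s^2 + 480*s + 576)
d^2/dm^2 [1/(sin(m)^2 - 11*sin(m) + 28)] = (-4*sin(m)^4 + 33*sin(m)^3 - 3*sin(m)^2 - 374*sin(m) + 186)/(sin(m)^2 - 11*sin(m) + 28)^3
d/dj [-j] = -1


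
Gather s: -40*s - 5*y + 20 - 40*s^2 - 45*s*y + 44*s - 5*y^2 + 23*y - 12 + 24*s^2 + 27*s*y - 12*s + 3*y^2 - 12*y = -16*s^2 + s*(-18*y - 8) - 2*y^2 + 6*y + 8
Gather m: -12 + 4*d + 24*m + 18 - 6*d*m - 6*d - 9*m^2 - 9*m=-2*d - 9*m^2 + m*(15 - 6*d) + 6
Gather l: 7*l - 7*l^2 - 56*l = -7*l^2 - 49*l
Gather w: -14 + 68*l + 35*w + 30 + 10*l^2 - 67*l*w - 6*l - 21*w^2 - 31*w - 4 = 10*l^2 + 62*l - 21*w^2 + w*(4 - 67*l) + 12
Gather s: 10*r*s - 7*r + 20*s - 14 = -7*r + s*(10*r + 20) - 14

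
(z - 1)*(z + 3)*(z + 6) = z^3 + 8*z^2 + 9*z - 18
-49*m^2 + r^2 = (-7*m + r)*(7*m + r)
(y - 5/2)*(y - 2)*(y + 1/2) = y^3 - 4*y^2 + 11*y/4 + 5/2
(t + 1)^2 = t^2 + 2*t + 1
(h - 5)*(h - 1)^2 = h^3 - 7*h^2 + 11*h - 5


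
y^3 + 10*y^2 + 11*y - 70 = (y - 2)*(y + 5)*(y + 7)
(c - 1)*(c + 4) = c^2 + 3*c - 4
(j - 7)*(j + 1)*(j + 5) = j^3 - j^2 - 37*j - 35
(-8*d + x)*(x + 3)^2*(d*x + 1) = -8*d^2*x^3 - 48*d^2*x^2 - 72*d^2*x + d*x^4 + 6*d*x^3 + d*x^2 - 48*d*x - 72*d + x^3 + 6*x^2 + 9*x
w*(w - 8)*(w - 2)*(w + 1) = w^4 - 9*w^3 + 6*w^2 + 16*w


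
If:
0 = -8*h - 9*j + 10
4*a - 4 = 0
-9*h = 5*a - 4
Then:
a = 1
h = -1/9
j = 98/81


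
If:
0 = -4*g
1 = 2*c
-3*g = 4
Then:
No Solution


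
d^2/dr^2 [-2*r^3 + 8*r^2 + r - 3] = 16 - 12*r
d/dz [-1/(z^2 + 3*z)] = (2*z + 3)/(z^2*(z + 3)^2)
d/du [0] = 0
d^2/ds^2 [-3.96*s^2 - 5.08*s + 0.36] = -7.92000000000000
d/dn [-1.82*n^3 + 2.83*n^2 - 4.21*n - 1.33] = -5.46*n^2 + 5.66*n - 4.21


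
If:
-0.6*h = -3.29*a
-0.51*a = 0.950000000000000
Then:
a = -1.86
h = -10.21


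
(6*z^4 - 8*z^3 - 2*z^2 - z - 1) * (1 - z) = -6*z^5 + 14*z^4 - 6*z^3 - z^2 - 1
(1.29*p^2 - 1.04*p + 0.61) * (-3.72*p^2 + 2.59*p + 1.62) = -4.7988*p^4 + 7.2099*p^3 - 2.873*p^2 - 0.1049*p + 0.9882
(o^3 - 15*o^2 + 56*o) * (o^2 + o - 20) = o^5 - 14*o^4 + 21*o^3 + 356*o^2 - 1120*o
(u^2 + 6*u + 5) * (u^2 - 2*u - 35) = u^4 + 4*u^3 - 42*u^2 - 220*u - 175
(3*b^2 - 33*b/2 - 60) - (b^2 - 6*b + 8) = 2*b^2 - 21*b/2 - 68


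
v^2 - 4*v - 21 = (v - 7)*(v + 3)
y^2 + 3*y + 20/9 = (y + 4/3)*(y + 5/3)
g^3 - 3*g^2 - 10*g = g*(g - 5)*(g + 2)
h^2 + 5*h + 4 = (h + 1)*(h + 4)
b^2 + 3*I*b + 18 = (b - 3*I)*(b + 6*I)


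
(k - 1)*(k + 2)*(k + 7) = k^3 + 8*k^2 + 5*k - 14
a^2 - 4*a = a*(a - 4)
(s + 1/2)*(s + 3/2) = s^2 + 2*s + 3/4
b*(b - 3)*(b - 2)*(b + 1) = b^4 - 4*b^3 + b^2 + 6*b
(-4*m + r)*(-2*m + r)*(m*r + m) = 8*m^3*r + 8*m^3 - 6*m^2*r^2 - 6*m^2*r + m*r^3 + m*r^2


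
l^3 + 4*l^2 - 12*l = l*(l - 2)*(l + 6)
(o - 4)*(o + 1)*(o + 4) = o^3 + o^2 - 16*o - 16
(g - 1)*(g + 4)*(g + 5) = g^3 + 8*g^2 + 11*g - 20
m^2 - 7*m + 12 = (m - 4)*(m - 3)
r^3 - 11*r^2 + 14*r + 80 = (r - 8)*(r - 5)*(r + 2)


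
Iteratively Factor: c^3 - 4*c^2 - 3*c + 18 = (c + 2)*(c^2 - 6*c + 9) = (c - 3)*(c + 2)*(c - 3)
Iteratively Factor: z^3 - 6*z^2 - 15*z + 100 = (z - 5)*(z^2 - z - 20) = (z - 5)^2*(z + 4)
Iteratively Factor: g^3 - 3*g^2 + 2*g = (g - 2)*(g^2 - g) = (g - 2)*(g - 1)*(g)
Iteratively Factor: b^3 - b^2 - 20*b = (b + 4)*(b^2 - 5*b) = (b - 5)*(b + 4)*(b)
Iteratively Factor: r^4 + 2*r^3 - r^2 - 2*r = (r + 2)*(r^3 - r) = (r - 1)*(r + 2)*(r^2 + r) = r*(r - 1)*(r + 2)*(r + 1)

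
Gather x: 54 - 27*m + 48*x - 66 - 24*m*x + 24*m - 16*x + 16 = -3*m + x*(32 - 24*m) + 4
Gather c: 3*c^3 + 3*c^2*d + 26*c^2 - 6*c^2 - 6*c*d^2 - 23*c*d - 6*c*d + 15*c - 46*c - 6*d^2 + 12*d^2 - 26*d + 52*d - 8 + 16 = 3*c^3 + c^2*(3*d + 20) + c*(-6*d^2 - 29*d - 31) + 6*d^2 + 26*d + 8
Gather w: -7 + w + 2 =w - 5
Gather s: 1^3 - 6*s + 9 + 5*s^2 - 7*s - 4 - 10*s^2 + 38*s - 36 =-5*s^2 + 25*s - 30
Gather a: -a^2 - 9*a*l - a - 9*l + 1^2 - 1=-a^2 + a*(-9*l - 1) - 9*l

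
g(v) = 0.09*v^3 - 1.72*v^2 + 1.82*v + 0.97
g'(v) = 0.27*v^2 - 3.44*v + 1.82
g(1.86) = -1.02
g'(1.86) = -3.64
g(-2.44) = -15.02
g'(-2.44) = 11.82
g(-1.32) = -4.64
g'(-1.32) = 6.83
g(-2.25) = -12.86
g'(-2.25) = 10.93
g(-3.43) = -29.14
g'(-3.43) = 16.80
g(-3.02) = -22.69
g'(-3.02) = 14.67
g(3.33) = -8.72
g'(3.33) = -6.64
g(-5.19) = -67.39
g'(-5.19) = 26.95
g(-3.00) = -22.40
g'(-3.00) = 14.57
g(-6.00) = -91.31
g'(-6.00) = 32.18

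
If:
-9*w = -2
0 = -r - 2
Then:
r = -2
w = 2/9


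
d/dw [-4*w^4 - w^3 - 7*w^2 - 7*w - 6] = -16*w^3 - 3*w^2 - 14*w - 7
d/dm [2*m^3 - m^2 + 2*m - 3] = 6*m^2 - 2*m + 2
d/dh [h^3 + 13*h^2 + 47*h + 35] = 3*h^2 + 26*h + 47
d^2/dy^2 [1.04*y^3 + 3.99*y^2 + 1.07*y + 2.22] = 6.24*y + 7.98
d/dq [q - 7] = 1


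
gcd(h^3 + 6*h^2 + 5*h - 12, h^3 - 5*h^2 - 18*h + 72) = h + 4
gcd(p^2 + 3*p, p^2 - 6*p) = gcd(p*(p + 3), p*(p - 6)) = p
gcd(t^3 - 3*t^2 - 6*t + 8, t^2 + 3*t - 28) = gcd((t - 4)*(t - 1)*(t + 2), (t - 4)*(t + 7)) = t - 4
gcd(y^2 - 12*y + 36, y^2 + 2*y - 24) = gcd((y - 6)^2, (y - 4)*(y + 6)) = 1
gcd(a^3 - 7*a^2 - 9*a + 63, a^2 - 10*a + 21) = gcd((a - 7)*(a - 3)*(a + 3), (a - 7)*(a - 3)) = a^2 - 10*a + 21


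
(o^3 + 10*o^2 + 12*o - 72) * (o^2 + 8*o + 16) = o^5 + 18*o^4 + 108*o^3 + 184*o^2 - 384*o - 1152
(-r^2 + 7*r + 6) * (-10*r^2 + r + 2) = 10*r^4 - 71*r^3 - 55*r^2 + 20*r + 12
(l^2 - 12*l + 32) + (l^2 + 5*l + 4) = 2*l^2 - 7*l + 36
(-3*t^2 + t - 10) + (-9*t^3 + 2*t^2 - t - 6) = -9*t^3 - t^2 - 16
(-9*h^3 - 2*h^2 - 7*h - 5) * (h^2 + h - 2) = -9*h^5 - 11*h^4 + 9*h^3 - 8*h^2 + 9*h + 10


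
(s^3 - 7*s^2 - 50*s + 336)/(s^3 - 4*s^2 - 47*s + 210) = (s - 8)/(s - 5)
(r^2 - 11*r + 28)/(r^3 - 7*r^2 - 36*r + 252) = (r - 4)/(r^2 - 36)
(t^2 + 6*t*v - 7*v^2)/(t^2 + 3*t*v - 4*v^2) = (t + 7*v)/(t + 4*v)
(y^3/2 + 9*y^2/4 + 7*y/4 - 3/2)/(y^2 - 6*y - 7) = (-2*y^3 - 9*y^2 - 7*y + 6)/(4*(-y^2 + 6*y + 7))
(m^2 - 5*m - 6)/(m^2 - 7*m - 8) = (m - 6)/(m - 8)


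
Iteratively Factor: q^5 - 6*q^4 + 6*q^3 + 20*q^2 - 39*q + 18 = (q - 1)*(q^4 - 5*q^3 + q^2 + 21*q - 18) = (q - 3)*(q - 1)*(q^3 - 2*q^2 - 5*q + 6) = (q - 3)*(q - 1)*(q + 2)*(q^2 - 4*q + 3) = (q - 3)^2*(q - 1)*(q + 2)*(q - 1)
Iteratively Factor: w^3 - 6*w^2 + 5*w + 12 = (w - 3)*(w^2 - 3*w - 4) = (w - 3)*(w + 1)*(w - 4)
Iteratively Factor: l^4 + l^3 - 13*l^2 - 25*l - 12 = (l - 4)*(l^3 + 5*l^2 + 7*l + 3) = (l - 4)*(l + 1)*(l^2 + 4*l + 3) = (l - 4)*(l + 1)*(l + 3)*(l + 1)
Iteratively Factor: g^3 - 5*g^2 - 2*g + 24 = (g - 4)*(g^2 - g - 6) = (g - 4)*(g - 3)*(g + 2)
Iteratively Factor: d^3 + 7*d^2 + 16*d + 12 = (d + 2)*(d^2 + 5*d + 6) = (d + 2)*(d + 3)*(d + 2)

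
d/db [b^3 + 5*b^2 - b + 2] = 3*b^2 + 10*b - 1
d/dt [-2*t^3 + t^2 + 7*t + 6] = -6*t^2 + 2*t + 7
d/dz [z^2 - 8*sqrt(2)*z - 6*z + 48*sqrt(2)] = 2*z - 8*sqrt(2) - 6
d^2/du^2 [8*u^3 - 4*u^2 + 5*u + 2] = 48*u - 8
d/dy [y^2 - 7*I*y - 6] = 2*y - 7*I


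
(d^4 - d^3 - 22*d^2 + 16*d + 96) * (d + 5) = d^5 + 4*d^4 - 27*d^3 - 94*d^2 + 176*d + 480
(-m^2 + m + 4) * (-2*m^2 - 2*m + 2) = 2*m^4 - 12*m^2 - 6*m + 8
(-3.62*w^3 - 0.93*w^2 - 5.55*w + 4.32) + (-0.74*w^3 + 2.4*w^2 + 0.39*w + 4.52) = -4.36*w^3 + 1.47*w^2 - 5.16*w + 8.84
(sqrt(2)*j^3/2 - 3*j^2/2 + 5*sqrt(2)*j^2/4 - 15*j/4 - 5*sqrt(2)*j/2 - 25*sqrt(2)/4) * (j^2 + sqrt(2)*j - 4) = sqrt(2)*j^5/2 - j^4/2 + 5*sqrt(2)*j^4/4 - 6*sqrt(2)*j^3 - 5*j^3/4 - 15*sqrt(2)*j^2 + j^2 + 5*j/2 + 10*sqrt(2)*j + 25*sqrt(2)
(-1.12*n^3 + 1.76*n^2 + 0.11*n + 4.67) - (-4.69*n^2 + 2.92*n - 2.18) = -1.12*n^3 + 6.45*n^2 - 2.81*n + 6.85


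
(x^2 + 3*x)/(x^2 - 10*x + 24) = x*(x + 3)/(x^2 - 10*x + 24)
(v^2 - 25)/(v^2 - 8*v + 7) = (v^2 - 25)/(v^2 - 8*v + 7)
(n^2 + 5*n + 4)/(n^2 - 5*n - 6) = (n + 4)/(n - 6)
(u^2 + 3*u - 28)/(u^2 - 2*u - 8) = (u + 7)/(u + 2)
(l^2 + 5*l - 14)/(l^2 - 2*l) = (l + 7)/l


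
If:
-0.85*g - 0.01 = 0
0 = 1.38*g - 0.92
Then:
No Solution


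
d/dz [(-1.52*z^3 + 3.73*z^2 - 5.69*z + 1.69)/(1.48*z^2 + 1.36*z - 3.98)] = (-2.2496*z^4 - 4.1344*z^3 + 31.6428*z^2 - 34.6932*z + 20.3478)/(2.1904*z^4 + 4.0256*z^3 - 9.9312*z^2 - 10.8256*z + 15.8404)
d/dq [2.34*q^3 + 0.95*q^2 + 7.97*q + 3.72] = 7.02*q^2 + 1.9*q + 7.97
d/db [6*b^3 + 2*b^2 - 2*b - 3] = 18*b^2 + 4*b - 2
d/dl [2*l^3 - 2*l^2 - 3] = 2*l*(3*l - 2)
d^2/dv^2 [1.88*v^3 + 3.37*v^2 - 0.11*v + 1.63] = 11.28*v + 6.74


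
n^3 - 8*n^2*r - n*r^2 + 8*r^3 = (n - 8*r)*(n - r)*(n + r)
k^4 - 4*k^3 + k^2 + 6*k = k*(k - 3)*(k - 2)*(k + 1)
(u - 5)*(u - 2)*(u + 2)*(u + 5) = u^4 - 29*u^2 + 100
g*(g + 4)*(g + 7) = g^3 + 11*g^2 + 28*g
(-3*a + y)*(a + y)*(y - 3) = -3*a^2*y + 9*a^2 - 2*a*y^2 + 6*a*y + y^3 - 3*y^2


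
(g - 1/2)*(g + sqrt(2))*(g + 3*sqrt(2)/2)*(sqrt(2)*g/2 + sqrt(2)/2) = sqrt(2)*g^4/2 + sqrt(2)*g^3/4 + 5*g^3/2 + 5*g^2/4 + 5*sqrt(2)*g^2/4 - 5*g/4 + 3*sqrt(2)*g/4 - 3*sqrt(2)/4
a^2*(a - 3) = a^3 - 3*a^2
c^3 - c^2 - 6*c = c*(c - 3)*(c + 2)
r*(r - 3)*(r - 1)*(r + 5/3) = r^4 - 7*r^3/3 - 11*r^2/3 + 5*r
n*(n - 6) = n^2 - 6*n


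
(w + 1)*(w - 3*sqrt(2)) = w^2 - 3*sqrt(2)*w + w - 3*sqrt(2)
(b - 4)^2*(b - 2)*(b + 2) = b^4 - 8*b^3 + 12*b^2 + 32*b - 64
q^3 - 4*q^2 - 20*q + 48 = (q - 6)*(q - 2)*(q + 4)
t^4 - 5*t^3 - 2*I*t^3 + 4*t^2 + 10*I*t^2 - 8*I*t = t*(t - 4)*(t - 1)*(t - 2*I)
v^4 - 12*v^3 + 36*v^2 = v^2*(v - 6)^2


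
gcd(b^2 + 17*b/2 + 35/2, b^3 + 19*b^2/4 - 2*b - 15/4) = b + 5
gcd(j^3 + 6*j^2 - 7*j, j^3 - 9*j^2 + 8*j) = j^2 - j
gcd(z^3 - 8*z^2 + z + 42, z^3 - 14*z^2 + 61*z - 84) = z^2 - 10*z + 21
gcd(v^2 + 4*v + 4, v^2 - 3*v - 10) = v + 2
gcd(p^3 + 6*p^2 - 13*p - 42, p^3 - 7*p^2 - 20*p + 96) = p - 3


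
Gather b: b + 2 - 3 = b - 1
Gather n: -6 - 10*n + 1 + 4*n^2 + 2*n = 4*n^2 - 8*n - 5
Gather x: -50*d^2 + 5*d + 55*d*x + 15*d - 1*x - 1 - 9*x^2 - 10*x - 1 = -50*d^2 + 20*d - 9*x^2 + x*(55*d - 11) - 2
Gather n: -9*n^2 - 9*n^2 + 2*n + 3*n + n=-18*n^2 + 6*n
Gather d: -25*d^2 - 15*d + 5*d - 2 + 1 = -25*d^2 - 10*d - 1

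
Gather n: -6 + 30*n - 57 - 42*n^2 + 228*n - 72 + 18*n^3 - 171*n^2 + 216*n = 18*n^3 - 213*n^2 + 474*n - 135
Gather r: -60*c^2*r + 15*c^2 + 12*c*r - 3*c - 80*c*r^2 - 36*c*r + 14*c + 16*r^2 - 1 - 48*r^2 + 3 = 15*c^2 + 11*c + r^2*(-80*c - 32) + r*(-60*c^2 - 24*c) + 2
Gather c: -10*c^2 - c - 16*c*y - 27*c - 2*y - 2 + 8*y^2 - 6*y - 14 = -10*c^2 + c*(-16*y - 28) + 8*y^2 - 8*y - 16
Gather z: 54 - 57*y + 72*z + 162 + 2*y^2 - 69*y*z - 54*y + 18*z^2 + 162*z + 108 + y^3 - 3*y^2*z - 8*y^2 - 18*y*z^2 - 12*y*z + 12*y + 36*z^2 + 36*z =y^3 - 6*y^2 - 99*y + z^2*(54 - 18*y) + z*(-3*y^2 - 81*y + 270) + 324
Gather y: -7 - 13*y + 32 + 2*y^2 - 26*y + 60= 2*y^2 - 39*y + 85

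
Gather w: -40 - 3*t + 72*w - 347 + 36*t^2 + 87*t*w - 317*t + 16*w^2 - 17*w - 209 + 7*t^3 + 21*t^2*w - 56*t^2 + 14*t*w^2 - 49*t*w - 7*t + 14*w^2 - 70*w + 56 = 7*t^3 - 20*t^2 - 327*t + w^2*(14*t + 30) + w*(21*t^2 + 38*t - 15) - 540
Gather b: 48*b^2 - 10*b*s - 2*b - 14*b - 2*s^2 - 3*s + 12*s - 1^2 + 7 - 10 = 48*b^2 + b*(-10*s - 16) - 2*s^2 + 9*s - 4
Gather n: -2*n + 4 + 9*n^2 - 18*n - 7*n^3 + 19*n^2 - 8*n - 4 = -7*n^3 + 28*n^2 - 28*n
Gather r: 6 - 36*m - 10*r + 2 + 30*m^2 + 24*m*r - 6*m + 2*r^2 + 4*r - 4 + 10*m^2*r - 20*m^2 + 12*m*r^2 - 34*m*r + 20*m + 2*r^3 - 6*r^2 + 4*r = 10*m^2 - 22*m + 2*r^3 + r^2*(12*m - 4) + r*(10*m^2 - 10*m - 2) + 4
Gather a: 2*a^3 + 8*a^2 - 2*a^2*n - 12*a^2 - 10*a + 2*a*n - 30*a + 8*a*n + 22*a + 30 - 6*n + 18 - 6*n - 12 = 2*a^3 + a^2*(-2*n - 4) + a*(10*n - 18) - 12*n + 36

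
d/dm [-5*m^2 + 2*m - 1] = 2 - 10*m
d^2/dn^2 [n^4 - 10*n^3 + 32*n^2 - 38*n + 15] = 12*n^2 - 60*n + 64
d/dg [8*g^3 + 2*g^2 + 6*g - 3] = 24*g^2 + 4*g + 6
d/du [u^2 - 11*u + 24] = 2*u - 11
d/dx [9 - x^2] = -2*x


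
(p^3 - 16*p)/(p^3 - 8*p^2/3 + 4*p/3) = 3*(p^2 - 16)/(3*p^2 - 8*p + 4)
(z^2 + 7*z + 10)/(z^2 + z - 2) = (z + 5)/(z - 1)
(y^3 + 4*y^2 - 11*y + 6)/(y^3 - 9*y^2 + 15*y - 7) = (y + 6)/(y - 7)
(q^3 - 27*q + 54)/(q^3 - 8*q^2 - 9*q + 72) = (q^2 + 3*q - 18)/(q^2 - 5*q - 24)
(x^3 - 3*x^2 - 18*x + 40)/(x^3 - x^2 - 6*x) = (-x^3 + 3*x^2 + 18*x - 40)/(x*(-x^2 + x + 6))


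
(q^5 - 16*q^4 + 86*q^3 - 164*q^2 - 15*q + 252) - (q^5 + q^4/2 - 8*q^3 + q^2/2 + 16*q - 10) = -33*q^4/2 + 94*q^3 - 329*q^2/2 - 31*q + 262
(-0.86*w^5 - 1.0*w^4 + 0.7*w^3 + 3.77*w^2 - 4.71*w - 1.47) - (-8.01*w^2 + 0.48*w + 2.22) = -0.86*w^5 - 1.0*w^4 + 0.7*w^3 + 11.78*w^2 - 5.19*w - 3.69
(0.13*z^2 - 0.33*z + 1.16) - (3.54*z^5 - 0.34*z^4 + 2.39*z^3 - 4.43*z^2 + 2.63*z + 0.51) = -3.54*z^5 + 0.34*z^4 - 2.39*z^3 + 4.56*z^2 - 2.96*z + 0.65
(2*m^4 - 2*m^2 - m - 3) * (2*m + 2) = 4*m^5 + 4*m^4 - 4*m^3 - 6*m^2 - 8*m - 6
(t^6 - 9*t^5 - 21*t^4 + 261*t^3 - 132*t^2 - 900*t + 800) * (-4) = -4*t^6 + 36*t^5 + 84*t^4 - 1044*t^3 + 528*t^2 + 3600*t - 3200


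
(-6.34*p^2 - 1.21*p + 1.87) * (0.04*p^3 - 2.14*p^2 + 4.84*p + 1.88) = -0.2536*p^5 + 13.5192*p^4 - 28.0214*p^3 - 21.7774*p^2 + 6.776*p + 3.5156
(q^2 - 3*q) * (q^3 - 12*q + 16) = q^5 - 3*q^4 - 12*q^3 + 52*q^2 - 48*q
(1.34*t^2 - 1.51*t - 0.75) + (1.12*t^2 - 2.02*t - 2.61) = 2.46*t^2 - 3.53*t - 3.36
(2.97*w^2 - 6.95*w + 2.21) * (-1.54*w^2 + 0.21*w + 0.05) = -4.5738*w^4 + 11.3267*w^3 - 4.7144*w^2 + 0.1166*w + 0.1105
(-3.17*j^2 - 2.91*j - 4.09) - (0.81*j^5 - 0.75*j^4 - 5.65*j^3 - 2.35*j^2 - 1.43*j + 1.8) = -0.81*j^5 + 0.75*j^4 + 5.65*j^3 - 0.82*j^2 - 1.48*j - 5.89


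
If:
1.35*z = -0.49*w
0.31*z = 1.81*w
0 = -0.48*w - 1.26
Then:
No Solution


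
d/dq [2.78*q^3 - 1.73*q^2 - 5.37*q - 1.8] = 8.34*q^2 - 3.46*q - 5.37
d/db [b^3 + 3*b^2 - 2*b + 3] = 3*b^2 + 6*b - 2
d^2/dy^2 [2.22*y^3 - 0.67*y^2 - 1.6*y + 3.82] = 13.32*y - 1.34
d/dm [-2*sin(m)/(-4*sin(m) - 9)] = 18*cos(m)/(4*sin(m) + 9)^2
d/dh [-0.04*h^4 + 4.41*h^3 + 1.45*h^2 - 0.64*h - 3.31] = -0.16*h^3 + 13.23*h^2 + 2.9*h - 0.64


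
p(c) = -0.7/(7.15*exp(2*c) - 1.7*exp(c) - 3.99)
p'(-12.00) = 0.00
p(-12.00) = 0.18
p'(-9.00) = 0.00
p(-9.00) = 0.18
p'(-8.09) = -0.00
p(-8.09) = 0.18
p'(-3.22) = -0.00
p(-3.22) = 0.17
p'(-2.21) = -0.00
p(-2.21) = 0.17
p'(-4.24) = -0.00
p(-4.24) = 0.17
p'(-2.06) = 0.00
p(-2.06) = 0.17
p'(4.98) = 0.00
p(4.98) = -0.00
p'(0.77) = 0.07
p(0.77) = -0.03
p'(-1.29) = 0.03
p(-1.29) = 0.18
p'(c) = -0.7*(-14.3*exp(2*c) + 1.7*exp(c))/(7.15*exp(2*c) - 1.7*exp(c) - 3.99)^2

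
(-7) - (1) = -8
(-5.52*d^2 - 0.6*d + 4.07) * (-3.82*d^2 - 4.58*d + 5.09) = 21.0864*d^4 + 27.5736*d^3 - 40.8962*d^2 - 21.6946*d + 20.7163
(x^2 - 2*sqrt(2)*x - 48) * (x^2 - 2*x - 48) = x^4 - 2*sqrt(2)*x^3 - 2*x^3 - 96*x^2 + 4*sqrt(2)*x^2 + 96*x + 96*sqrt(2)*x + 2304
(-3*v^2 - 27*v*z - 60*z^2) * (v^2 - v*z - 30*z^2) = -3*v^4 - 24*v^3*z + 57*v^2*z^2 + 870*v*z^3 + 1800*z^4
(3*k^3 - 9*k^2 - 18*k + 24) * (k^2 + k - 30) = 3*k^5 - 6*k^4 - 117*k^3 + 276*k^2 + 564*k - 720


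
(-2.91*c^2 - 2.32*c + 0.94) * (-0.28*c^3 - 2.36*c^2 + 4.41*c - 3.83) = 0.8148*c^5 + 7.5172*c^4 - 7.6211*c^3 - 1.3043*c^2 + 13.031*c - 3.6002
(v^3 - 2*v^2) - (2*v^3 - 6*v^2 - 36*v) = -v^3 + 4*v^2 + 36*v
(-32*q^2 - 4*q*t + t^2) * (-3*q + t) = 96*q^3 - 20*q^2*t - 7*q*t^2 + t^3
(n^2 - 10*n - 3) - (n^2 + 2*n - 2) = -12*n - 1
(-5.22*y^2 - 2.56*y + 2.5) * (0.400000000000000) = -2.088*y^2 - 1.024*y + 1.0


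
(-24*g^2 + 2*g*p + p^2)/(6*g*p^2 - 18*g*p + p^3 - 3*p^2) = (-4*g + p)/(p*(p - 3))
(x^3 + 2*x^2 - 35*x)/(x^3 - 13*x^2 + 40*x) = (x + 7)/(x - 8)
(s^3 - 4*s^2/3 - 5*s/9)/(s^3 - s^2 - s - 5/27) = 3*s/(3*s + 1)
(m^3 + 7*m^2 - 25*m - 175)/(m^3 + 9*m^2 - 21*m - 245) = (m + 5)/(m + 7)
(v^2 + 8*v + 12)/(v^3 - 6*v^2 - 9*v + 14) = (v + 6)/(v^2 - 8*v + 7)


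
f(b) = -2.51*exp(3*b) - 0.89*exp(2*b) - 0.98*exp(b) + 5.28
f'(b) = -7.53*exp(3*b) - 1.78*exp(2*b) - 0.98*exp(b)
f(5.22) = -15906037.62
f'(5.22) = -47687327.64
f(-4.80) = 5.27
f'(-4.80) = -0.01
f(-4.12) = 5.26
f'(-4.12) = -0.02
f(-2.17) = 5.15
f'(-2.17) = -0.15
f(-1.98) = 5.12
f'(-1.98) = -0.19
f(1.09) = -71.55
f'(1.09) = -216.79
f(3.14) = -31447.22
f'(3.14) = -93837.13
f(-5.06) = 5.27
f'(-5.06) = -0.01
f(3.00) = -20712.20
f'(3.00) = -61754.01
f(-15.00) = 5.28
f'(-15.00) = 0.00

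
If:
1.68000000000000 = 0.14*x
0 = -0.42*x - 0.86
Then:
No Solution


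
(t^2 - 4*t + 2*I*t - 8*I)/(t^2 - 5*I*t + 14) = (t - 4)/(t - 7*I)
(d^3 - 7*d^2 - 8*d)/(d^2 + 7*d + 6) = d*(d - 8)/(d + 6)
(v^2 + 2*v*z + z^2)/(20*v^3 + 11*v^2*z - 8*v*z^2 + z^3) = (v + z)/(20*v^2 - 9*v*z + z^2)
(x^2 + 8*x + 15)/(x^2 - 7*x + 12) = (x^2 + 8*x + 15)/(x^2 - 7*x + 12)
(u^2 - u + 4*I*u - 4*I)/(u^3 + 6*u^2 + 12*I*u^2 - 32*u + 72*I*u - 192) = (u - 1)/(u^2 + u*(6 + 8*I) + 48*I)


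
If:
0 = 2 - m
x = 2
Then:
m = 2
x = 2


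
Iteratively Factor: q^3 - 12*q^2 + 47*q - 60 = (q - 4)*(q^2 - 8*q + 15) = (q - 5)*(q - 4)*(q - 3)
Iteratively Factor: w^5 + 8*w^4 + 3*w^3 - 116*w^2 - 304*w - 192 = (w + 3)*(w^4 + 5*w^3 - 12*w^2 - 80*w - 64) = (w + 3)*(w + 4)*(w^3 + w^2 - 16*w - 16) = (w + 3)*(w + 4)^2*(w^2 - 3*w - 4) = (w + 1)*(w + 3)*(w + 4)^2*(w - 4)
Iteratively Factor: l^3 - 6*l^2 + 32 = (l - 4)*(l^2 - 2*l - 8) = (l - 4)^2*(l + 2)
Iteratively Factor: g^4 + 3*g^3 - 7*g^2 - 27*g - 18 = (g + 2)*(g^3 + g^2 - 9*g - 9) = (g + 2)*(g + 3)*(g^2 - 2*g - 3) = (g - 3)*(g + 2)*(g + 3)*(g + 1)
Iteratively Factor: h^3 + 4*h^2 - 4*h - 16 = (h - 2)*(h^2 + 6*h + 8) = (h - 2)*(h + 2)*(h + 4)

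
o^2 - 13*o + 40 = (o - 8)*(o - 5)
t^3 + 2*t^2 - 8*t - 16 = (t + 2)*(t - 2*sqrt(2))*(t + 2*sqrt(2))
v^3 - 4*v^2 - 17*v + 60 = (v - 5)*(v - 3)*(v + 4)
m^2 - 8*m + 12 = (m - 6)*(m - 2)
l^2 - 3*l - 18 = (l - 6)*(l + 3)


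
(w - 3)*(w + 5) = w^2 + 2*w - 15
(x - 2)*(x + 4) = x^2 + 2*x - 8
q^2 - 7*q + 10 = (q - 5)*(q - 2)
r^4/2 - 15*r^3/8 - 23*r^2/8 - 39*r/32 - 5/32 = (r/2 + 1/4)*(r - 5)*(r + 1/4)*(r + 1/2)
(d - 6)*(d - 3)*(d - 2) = d^3 - 11*d^2 + 36*d - 36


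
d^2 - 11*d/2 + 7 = (d - 7/2)*(d - 2)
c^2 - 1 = (c - 1)*(c + 1)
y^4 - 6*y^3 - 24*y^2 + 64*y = y*(y - 8)*(y - 2)*(y + 4)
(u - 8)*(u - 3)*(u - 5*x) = u^3 - 5*u^2*x - 11*u^2 + 55*u*x + 24*u - 120*x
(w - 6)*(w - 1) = w^2 - 7*w + 6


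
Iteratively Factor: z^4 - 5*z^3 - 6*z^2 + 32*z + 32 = (z + 2)*(z^3 - 7*z^2 + 8*z + 16) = (z - 4)*(z + 2)*(z^2 - 3*z - 4) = (z - 4)*(z + 1)*(z + 2)*(z - 4)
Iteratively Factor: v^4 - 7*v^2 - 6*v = (v - 3)*(v^3 + 3*v^2 + 2*v) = v*(v - 3)*(v^2 + 3*v + 2) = v*(v - 3)*(v + 2)*(v + 1)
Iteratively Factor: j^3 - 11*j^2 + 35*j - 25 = (j - 5)*(j^2 - 6*j + 5) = (j - 5)*(j - 1)*(j - 5)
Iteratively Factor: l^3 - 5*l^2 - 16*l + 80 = (l + 4)*(l^2 - 9*l + 20) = (l - 4)*(l + 4)*(l - 5)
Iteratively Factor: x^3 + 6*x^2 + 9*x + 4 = (x + 1)*(x^2 + 5*x + 4) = (x + 1)*(x + 4)*(x + 1)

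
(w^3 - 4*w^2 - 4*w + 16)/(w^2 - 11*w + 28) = (w^2 - 4)/(w - 7)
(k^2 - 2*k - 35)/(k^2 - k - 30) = (k - 7)/(k - 6)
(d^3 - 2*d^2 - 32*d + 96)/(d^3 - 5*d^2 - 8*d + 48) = (d + 6)/(d + 3)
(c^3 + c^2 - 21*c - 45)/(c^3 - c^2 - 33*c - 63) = (c - 5)/(c - 7)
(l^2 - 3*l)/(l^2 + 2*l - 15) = l/(l + 5)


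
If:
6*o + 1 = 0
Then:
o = -1/6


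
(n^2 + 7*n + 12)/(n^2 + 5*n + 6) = (n + 4)/(n + 2)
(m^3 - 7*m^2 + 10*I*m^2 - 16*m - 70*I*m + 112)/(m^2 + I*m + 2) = (m^2 + m*(-7 + 8*I) - 56*I)/(m - I)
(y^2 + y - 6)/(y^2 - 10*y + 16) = (y + 3)/(y - 8)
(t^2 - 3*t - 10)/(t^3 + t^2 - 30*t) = (t + 2)/(t*(t + 6))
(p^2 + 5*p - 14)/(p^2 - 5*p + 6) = (p + 7)/(p - 3)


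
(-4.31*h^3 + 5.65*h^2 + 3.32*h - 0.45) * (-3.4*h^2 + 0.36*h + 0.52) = 14.654*h^5 - 20.7616*h^4 - 11.4952*h^3 + 5.6632*h^2 + 1.5644*h - 0.234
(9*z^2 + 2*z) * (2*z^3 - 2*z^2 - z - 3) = 18*z^5 - 14*z^4 - 13*z^3 - 29*z^2 - 6*z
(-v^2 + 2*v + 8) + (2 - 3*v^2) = -4*v^2 + 2*v + 10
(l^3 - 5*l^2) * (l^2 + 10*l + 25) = l^5 + 5*l^4 - 25*l^3 - 125*l^2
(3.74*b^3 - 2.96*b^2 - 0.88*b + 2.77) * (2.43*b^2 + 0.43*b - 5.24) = 9.0882*b^5 - 5.5846*b^4 - 23.0088*b^3 + 21.8631*b^2 + 5.8023*b - 14.5148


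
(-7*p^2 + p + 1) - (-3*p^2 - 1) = -4*p^2 + p + 2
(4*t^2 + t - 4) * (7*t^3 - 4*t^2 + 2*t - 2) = 28*t^5 - 9*t^4 - 24*t^3 + 10*t^2 - 10*t + 8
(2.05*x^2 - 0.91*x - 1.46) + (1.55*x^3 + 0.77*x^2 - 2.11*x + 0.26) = 1.55*x^3 + 2.82*x^2 - 3.02*x - 1.2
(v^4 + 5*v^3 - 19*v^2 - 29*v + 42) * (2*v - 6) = 2*v^5 + 4*v^4 - 68*v^3 + 56*v^2 + 258*v - 252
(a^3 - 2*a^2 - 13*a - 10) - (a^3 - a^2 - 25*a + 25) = -a^2 + 12*a - 35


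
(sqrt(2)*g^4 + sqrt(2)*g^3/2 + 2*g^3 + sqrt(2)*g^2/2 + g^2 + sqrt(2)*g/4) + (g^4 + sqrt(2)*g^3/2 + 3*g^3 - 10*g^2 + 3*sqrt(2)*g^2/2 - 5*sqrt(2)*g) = g^4 + sqrt(2)*g^4 + sqrt(2)*g^3 + 5*g^3 - 9*g^2 + 2*sqrt(2)*g^2 - 19*sqrt(2)*g/4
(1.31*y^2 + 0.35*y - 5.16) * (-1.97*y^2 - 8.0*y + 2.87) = -2.5807*y^4 - 11.1695*y^3 + 11.1249*y^2 + 42.2845*y - 14.8092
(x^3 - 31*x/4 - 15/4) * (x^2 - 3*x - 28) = x^5 - 3*x^4 - 143*x^3/4 + 39*x^2/2 + 913*x/4 + 105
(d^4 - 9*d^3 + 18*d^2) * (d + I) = d^5 - 9*d^4 + I*d^4 + 18*d^3 - 9*I*d^3 + 18*I*d^2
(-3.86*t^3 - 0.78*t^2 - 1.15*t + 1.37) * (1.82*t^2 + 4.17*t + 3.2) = -7.0252*t^5 - 17.5158*t^4 - 17.6976*t^3 - 4.7981*t^2 + 2.0329*t + 4.384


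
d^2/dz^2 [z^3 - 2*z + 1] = 6*z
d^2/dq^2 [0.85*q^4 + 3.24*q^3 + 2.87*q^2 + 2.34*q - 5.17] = 10.2*q^2 + 19.44*q + 5.74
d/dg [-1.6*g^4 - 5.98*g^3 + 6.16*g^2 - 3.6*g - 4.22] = -6.4*g^3 - 17.94*g^2 + 12.32*g - 3.6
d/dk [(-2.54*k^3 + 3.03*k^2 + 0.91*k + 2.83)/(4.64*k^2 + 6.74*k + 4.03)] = (-11.7856*k^4 - 34.2392*k^3 - 14.5088*k^2 - 1.8406*k - 15.4069)/(21.5296*k^4 + 62.5472*k^3 + 82.826*k^2 + 54.3244*k + 16.2409)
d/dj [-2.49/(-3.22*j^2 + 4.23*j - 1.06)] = (10.5327 - 16.0356*j)/(3.22*j^2 - 4.23*j + 1.06)^2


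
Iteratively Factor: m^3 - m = (m + 1)*(m^2 - m) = m*(m + 1)*(m - 1)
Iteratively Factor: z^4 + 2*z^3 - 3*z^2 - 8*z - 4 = (z - 2)*(z^3 + 4*z^2 + 5*z + 2) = (z - 2)*(z + 1)*(z^2 + 3*z + 2) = (z - 2)*(z + 1)^2*(z + 2)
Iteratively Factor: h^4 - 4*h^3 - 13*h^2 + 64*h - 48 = (h + 4)*(h^3 - 8*h^2 + 19*h - 12) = (h - 1)*(h + 4)*(h^2 - 7*h + 12) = (h - 4)*(h - 1)*(h + 4)*(h - 3)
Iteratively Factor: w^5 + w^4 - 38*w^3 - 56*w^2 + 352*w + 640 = (w - 4)*(w^4 + 5*w^3 - 18*w^2 - 128*w - 160) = (w - 4)*(w + 4)*(w^3 + w^2 - 22*w - 40) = (w - 4)*(w + 2)*(w + 4)*(w^2 - w - 20) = (w - 4)*(w + 2)*(w + 4)^2*(w - 5)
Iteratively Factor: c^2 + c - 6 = (c - 2)*(c + 3)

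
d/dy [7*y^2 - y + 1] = 14*y - 1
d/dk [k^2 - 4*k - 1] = 2*k - 4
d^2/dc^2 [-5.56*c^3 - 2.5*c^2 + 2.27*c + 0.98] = -33.36*c - 5.0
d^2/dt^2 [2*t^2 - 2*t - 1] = 4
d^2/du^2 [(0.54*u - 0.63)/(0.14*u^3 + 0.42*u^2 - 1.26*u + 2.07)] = (0.063504*u^5 + 0.042336*u^4 - 0.21168*u^3 - 1.877904*u^2 + 0.278964*u + 1.911924)/(0.002744*u^9 + 0.024696*u^8 - 0.248724*u^6 + 0.730296*u^5 + 0.904932*u^4 - 6.773382*u^3 + 15.25797*u^2 - 16.196922*u + 8.869743)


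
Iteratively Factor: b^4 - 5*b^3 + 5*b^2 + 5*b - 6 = (b + 1)*(b^3 - 6*b^2 + 11*b - 6) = (b - 1)*(b + 1)*(b^2 - 5*b + 6) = (b - 3)*(b - 1)*(b + 1)*(b - 2)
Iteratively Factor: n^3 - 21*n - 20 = (n + 4)*(n^2 - 4*n - 5) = (n - 5)*(n + 4)*(n + 1)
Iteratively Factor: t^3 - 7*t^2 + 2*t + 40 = (t + 2)*(t^2 - 9*t + 20) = (t - 4)*(t + 2)*(t - 5)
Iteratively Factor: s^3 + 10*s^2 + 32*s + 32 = (s + 4)*(s^2 + 6*s + 8) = (s + 4)^2*(s + 2)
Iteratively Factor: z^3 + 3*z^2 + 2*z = (z)*(z^2 + 3*z + 2) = z*(z + 1)*(z + 2)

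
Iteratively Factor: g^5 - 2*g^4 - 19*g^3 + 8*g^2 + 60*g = (g + 3)*(g^4 - 5*g^3 - 4*g^2 + 20*g) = (g - 2)*(g + 3)*(g^3 - 3*g^2 - 10*g) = g*(g - 2)*(g + 3)*(g^2 - 3*g - 10) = g*(g - 2)*(g + 2)*(g + 3)*(g - 5)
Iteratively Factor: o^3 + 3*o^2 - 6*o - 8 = (o - 2)*(o^2 + 5*o + 4) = (o - 2)*(o + 1)*(o + 4)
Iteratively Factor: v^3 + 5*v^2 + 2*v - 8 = (v + 2)*(v^2 + 3*v - 4) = (v + 2)*(v + 4)*(v - 1)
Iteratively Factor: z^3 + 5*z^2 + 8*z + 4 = (z + 2)*(z^2 + 3*z + 2) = (z + 2)^2*(z + 1)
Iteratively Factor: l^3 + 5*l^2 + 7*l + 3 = (l + 1)*(l^2 + 4*l + 3) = (l + 1)^2*(l + 3)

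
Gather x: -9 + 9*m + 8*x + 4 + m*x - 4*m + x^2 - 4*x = 5*m + x^2 + x*(m + 4) - 5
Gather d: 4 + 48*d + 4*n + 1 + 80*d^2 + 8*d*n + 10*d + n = 80*d^2 + d*(8*n + 58) + 5*n + 5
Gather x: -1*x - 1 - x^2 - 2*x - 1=-x^2 - 3*x - 2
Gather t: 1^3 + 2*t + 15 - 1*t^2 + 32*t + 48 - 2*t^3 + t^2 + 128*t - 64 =-2*t^3 + 162*t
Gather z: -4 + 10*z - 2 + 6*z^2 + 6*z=6*z^2 + 16*z - 6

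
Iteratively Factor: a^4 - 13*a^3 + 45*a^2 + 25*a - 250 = (a - 5)*(a^3 - 8*a^2 + 5*a + 50) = (a - 5)*(a + 2)*(a^2 - 10*a + 25) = (a - 5)^2*(a + 2)*(a - 5)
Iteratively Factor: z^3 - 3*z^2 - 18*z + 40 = (z - 2)*(z^2 - z - 20) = (z - 2)*(z + 4)*(z - 5)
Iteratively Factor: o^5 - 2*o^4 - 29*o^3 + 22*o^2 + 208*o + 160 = (o - 5)*(o^4 + 3*o^3 - 14*o^2 - 48*o - 32) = (o - 5)*(o + 1)*(o^3 + 2*o^2 - 16*o - 32) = (o - 5)*(o + 1)*(o + 4)*(o^2 - 2*o - 8) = (o - 5)*(o - 4)*(o + 1)*(o + 4)*(o + 2)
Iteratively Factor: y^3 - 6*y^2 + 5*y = (y)*(y^2 - 6*y + 5) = y*(y - 5)*(y - 1)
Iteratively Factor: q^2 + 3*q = (q)*(q + 3)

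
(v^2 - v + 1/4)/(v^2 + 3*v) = (v^2 - v + 1/4)/(v*(v + 3))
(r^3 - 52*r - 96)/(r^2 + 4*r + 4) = (r^2 - 2*r - 48)/(r + 2)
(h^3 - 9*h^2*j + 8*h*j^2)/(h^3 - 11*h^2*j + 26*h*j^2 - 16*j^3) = h/(h - 2*j)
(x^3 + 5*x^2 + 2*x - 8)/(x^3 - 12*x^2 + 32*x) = (x^3 + 5*x^2 + 2*x - 8)/(x*(x^2 - 12*x + 32))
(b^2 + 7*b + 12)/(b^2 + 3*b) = (b + 4)/b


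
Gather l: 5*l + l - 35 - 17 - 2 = 6*l - 54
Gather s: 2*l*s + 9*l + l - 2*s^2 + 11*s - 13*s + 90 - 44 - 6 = 10*l - 2*s^2 + s*(2*l - 2) + 40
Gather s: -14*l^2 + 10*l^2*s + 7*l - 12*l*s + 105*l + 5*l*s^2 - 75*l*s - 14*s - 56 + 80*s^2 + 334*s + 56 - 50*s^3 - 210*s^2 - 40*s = -14*l^2 + 112*l - 50*s^3 + s^2*(5*l - 130) + s*(10*l^2 - 87*l + 280)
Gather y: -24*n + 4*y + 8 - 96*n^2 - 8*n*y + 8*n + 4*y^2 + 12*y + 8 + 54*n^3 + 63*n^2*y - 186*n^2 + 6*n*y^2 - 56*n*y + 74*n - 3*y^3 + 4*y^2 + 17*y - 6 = 54*n^3 - 282*n^2 + 58*n - 3*y^3 + y^2*(6*n + 8) + y*(63*n^2 - 64*n + 33) + 10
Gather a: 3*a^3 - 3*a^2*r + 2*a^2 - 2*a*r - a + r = 3*a^3 + a^2*(2 - 3*r) + a*(-2*r - 1) + r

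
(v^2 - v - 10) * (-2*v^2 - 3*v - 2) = -2*v^4 - v^3 + 21*v^2 + 32*v + 20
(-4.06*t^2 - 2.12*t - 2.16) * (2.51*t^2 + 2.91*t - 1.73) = -10.1906*t^4 - 17.1358*t^3 - 4.567*t^2 - 2.618*t + 3.7368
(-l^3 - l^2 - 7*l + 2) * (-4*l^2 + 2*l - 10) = 4*l^5 + 2*l^4 + 36*l^3 - 12*l^2 + 74*l - 20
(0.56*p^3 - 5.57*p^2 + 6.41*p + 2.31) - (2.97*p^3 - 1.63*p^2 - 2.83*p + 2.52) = -2.41*p^3 - 3.94*p^2 + 9.24*p - 0.21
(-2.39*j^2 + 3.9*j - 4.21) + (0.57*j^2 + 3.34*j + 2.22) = -1.82*j^2 + 7.24*j - 1.99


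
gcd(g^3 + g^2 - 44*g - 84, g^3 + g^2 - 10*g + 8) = 1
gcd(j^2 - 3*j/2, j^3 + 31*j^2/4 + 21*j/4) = j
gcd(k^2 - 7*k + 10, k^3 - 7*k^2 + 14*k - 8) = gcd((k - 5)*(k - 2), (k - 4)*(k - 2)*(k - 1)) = k - 2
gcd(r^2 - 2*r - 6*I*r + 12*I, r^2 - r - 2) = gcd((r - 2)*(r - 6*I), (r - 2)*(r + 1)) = r - 2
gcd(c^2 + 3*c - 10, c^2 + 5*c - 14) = c - 2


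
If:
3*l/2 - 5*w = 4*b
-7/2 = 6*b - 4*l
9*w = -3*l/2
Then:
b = 49/12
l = 7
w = -7/6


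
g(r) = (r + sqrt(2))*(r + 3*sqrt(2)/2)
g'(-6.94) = -10.34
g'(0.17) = 3.88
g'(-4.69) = -5.84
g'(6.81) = 17.16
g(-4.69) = 8.41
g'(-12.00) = -20.46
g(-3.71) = 3.65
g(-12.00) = 104.57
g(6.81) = 73.45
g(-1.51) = -0.06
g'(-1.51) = 0.52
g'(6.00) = 15.54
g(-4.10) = 5.31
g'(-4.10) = -4.66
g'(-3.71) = -3.88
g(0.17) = 3.63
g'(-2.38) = -1.22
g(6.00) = 60.21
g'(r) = 2*r + 5*sqrt(2)/2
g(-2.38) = 0.25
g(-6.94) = 26.63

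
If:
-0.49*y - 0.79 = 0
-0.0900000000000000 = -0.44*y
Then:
No Solution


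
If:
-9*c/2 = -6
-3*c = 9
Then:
No Solution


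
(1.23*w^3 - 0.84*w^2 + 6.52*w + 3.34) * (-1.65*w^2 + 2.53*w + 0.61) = -2.0295*w^5 + 4.4979*w^4 - 12.1329*w^3 + 10.4722*w^2 + 12.4274*w + 2.0374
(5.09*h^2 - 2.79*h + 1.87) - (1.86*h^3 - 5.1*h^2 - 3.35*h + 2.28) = -1.86*h^3 + 10.19*h^2 + 0.56*h - 0.41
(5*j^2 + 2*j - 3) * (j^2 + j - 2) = 5*j^4 + 7*j^3 - 11*j^2 - 7*j + 6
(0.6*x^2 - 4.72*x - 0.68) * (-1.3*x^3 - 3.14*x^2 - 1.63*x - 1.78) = -0.78*x^5 + 4.252*x^4 + 14.7268*x^3 + 8.7608*x^2 + 9.51*x + 1.2104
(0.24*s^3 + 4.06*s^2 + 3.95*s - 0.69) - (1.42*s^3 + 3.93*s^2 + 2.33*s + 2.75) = -1.18*s^3 + 0.129999999999999*s^2 + 1.62*s - 3.44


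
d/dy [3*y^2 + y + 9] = 6*y + 1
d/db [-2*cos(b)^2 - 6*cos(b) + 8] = 2*(2*cos(b) + 3)*sin(b)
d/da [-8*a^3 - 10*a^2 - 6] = 4*a*(-6*a - 5)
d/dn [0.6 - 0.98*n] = -0.980000000000000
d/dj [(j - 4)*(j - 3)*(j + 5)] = 3*j^2 - 4*j - 23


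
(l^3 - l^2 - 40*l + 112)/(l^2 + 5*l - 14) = (l^2 - 8*l + 16)/(l - 2)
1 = 1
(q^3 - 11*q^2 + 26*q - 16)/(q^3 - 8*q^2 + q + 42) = (q^3 - 11*q^2 + 26*q - 16)/(q^3 - 8*q^2 + q + 42)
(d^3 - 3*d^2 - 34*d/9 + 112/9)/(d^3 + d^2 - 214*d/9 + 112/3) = (d + 2)/(d + 6)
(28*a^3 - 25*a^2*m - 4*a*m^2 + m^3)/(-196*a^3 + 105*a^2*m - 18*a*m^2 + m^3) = (-4*a^2 + 3*a*m + m^2)/(28*a^2 - 11*a*m + m^2)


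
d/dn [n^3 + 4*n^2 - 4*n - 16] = 3*n^2 + 8*n - 4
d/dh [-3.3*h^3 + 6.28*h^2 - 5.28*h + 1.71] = -9.9*h^2 + 12.56*h - 5.28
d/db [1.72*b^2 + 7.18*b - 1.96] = 3.44*b + 7.18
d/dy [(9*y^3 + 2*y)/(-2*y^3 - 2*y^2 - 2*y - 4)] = (-9*y^4 - 14*y^3 - 52*y^2 - 4)/(2*(y^6 + 2*y^5 + 3*y^4 + 6*y^3 + 5*y^2 + 4*y + 4))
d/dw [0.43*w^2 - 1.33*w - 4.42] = 0.86*w - 1.33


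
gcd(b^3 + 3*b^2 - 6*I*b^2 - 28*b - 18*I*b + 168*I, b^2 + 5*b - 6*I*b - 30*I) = b - 6*I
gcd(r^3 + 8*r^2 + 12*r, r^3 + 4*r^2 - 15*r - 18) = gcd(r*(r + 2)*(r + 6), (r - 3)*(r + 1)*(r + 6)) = r + 6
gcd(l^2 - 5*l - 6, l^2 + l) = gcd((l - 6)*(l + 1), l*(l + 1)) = l + 1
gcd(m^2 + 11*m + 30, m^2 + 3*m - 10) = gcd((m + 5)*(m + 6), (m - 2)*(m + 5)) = m + 5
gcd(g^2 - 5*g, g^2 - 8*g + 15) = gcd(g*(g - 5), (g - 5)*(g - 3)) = g - 5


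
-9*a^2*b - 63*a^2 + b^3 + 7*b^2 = (-3*a + b)*(3*a + b)*(b + 7)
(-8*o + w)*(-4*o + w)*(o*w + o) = 32*o^3*w + 32*o^3 - 12*o^2*w^2 - 12*o^2*w + o*w^3 + o*w^2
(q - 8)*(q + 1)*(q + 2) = q^3 - 5*q^2 - 22*q - 16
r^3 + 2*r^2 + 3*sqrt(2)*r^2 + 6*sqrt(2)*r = r*(r + 2)*(r + 3*sqrt(2))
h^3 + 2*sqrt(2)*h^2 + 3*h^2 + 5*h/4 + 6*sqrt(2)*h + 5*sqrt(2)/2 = (h + 1/2)*(h + 5/2)*(h + 2*sqrt(2))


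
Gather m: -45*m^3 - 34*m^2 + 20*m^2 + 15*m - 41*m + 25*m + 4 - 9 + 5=-45*m^3 - 14*m^2 - m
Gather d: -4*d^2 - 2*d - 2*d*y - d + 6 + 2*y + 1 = -4*d^2 + d*(-2*y - 3) + 2*y + 7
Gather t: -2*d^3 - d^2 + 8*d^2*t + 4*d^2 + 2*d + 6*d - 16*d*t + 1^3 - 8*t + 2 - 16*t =-2*d^3 + 3*d^2 + 8*d + t*(8*d^2 - 16*d - 24) + 3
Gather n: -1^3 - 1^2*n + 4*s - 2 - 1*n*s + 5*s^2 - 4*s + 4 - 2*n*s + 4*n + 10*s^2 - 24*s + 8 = n*(3 - 3*s) + 15*s^2 - 24*s + 9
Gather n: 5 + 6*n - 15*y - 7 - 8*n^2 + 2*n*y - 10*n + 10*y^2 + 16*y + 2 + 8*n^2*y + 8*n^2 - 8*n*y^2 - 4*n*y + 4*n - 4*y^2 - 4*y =8*n^2*y + n*(-8*y^2 - 2*y) + 6*y^2 - 3*y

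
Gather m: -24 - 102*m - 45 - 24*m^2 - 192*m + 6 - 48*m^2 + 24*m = -72*m^2 - 270*m - 63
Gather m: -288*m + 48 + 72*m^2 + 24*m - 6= 72*m^2 - 264*m + 42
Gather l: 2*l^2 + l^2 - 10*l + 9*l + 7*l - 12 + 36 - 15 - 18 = 3*l^2 + 6*l - 9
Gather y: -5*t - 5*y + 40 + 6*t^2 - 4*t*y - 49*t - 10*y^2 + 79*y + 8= 6*t^2 - 54*t - 10*y^2 + y*(74 - 4*t) + 48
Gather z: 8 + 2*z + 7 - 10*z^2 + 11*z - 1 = -10*z^2 + 13*z + 14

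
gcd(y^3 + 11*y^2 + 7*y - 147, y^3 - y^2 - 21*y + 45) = y - 3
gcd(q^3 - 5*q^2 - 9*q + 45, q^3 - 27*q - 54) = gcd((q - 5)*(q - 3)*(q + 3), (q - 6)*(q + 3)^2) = q + 3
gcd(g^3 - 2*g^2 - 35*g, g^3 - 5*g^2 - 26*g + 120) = g + 5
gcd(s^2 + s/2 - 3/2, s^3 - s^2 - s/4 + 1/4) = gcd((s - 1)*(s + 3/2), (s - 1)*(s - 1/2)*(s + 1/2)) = s - 1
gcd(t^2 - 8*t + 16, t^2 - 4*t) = t - 4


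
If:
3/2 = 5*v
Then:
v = 3/10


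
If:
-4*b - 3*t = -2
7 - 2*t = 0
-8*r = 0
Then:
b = -17/8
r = 0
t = 7/2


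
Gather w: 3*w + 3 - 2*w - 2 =w + 1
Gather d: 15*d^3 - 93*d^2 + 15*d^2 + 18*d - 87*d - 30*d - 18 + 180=15*d^3 - 78*d^2 - 99*d + 162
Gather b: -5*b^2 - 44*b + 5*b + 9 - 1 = -5*b^2 - 39*b + 8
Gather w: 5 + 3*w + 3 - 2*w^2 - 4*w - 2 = -2*w^2 - w + 6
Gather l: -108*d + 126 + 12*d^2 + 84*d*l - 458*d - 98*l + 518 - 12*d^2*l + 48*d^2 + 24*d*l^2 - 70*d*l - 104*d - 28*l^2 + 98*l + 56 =60*d^2 - 670*d + l^2*(24*d - 28) + l*(-12*d^2 + 14*d) + 700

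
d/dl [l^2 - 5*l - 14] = 2*l - 5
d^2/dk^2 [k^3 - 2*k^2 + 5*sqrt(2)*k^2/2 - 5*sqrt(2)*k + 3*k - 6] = 6*k - 4 + 5*sqrt(2)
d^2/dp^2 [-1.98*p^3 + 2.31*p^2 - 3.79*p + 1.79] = 4.62 - 11.88*p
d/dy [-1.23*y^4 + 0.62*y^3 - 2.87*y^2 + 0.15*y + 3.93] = -4.92*y^3 + 1.86*y^2 - 5.74*y + 0.15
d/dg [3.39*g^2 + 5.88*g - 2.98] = 6.78*g + 5.88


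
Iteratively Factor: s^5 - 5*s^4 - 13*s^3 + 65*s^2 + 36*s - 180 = (s - 2)*(s^4 - 3*s^3 - 19*s^2 + 27*s + 90) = (s - 2)*(s + 3)*(s^3 - 6*s^2 - s + 30) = (s - 2)*(s + 2)*(s + 3)*(s^2 - 8*s + 15) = (s - 3)*(s - 2)*(s + 2)*(s + 3)*(s - 5)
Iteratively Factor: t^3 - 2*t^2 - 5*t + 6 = (t + 2)*(t^2 - 4*t + 3) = (t - 3)*(t + 2)*(t - 1)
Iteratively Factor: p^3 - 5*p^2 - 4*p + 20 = (p + 2)*(p^2 - 7*p + 10) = (p - 5)*(p + 2)*(p - 2)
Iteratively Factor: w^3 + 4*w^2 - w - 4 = (w + 1)*(w^2 + 3*w - 4) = (w + 1)*(w + 4)*(w - 1)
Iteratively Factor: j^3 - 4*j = (j + 2)*(j^2 - 2*j) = j*(j + 2)*(j - 2)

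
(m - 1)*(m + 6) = m^2 + 5*m - 6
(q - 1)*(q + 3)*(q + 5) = q^3 + 7*q^2 + 7*q - 15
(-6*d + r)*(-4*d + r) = 24*d^2 - 10*d*r + r^2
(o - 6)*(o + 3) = o^2 - 3*o - 18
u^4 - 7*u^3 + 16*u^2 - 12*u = u*(u - 3)*(u - 2)^2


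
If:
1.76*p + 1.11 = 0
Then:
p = -0.63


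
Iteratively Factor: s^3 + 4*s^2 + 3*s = (s + 3)*(s^2 + s) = (s + 1)*(s + 3)*(s)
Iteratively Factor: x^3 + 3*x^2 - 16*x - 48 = (x + 3)*(x^2 - 16) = (x - 4)*(x + 3)*(x + 4)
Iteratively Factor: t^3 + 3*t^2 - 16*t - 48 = (t - 4)*(t^2 + 7*t + 12) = (t - 4)*(t + 3)*(t + 4)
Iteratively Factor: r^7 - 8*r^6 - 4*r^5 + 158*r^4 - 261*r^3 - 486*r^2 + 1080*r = (r + 4)*(r^6 - 12*r^5 + 44*r^4 - 18*r^3 - 189*r^2 + 270*r) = (r - 3)*(r + 4)*(r^5 - 9*r^4 + 17*r^3 + 33*r^2 - 90*r) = (r - 3)^2*(r + 4)*(r^4 - 6*r^3 - r^2 + 30*r) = (r - 5)*(r - 3)^2*(r + 4)*(r^3 - r^2 - 6*r) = r*(r - 5)*(r - 3)^2*(r + 4)*(r^2 - r - 6) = r*(r - 5)*(r - 3)^2*(r + 2)*(r + 4)*(r - 3)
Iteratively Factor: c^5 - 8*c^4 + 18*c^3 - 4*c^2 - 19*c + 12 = (c - 1)*(c^4 - 7*c^3 + 11*c^2 + 7*c - 12) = (c - 1)*(c + 1)*(c^3 - 8*c^2 + 19*c - 12) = (c - 3)*(c - 1)*(c + 1)*(c^2 - 5*c + 4) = (c - 3)*(c - 1)^2*(c + 1)*(c - 4)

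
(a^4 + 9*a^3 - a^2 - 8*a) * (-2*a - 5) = -2*a^5 - 23*a^4 - 43*a^3 + 21*a^2 + 40*a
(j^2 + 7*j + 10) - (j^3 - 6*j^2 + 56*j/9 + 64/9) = -j^3 + 7*j^2 + 7*j/9 + 26/9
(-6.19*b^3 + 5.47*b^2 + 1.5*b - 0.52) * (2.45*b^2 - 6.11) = -15.1655*b^5 + 13.4015*b^4 + 41.4959*b^3 - 34.6957*b^2 - 9.165*b + 3.1772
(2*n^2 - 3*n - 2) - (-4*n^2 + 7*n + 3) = 6*n^2 - 10*n - 5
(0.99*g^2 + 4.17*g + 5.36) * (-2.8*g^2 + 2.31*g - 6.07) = -2.772*g^4 - 9.3891*g^3 - 11.3846*g^2 - 12.9303*g - 32.5352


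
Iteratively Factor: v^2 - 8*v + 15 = (v - 3)*(v - 5)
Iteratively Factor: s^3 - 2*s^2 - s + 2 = (s + 1)*(s^2 - 3*s + 2) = (s - 2)*(s + 1)*(s - 1)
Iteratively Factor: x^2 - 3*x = (x)*(x - 3)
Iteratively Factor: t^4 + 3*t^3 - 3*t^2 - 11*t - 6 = (t + 1)*(t^3 + 2*t^2 - 5*t - 6) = (t + 1)*(t + 3)*(t^2 - t - 2) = (t - 2)*(t + 1)*(t + 3)*(t + 1)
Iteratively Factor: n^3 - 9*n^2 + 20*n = (n - 5)*(n^2 - 4*n) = (n - 5)*(n - 4)*(n)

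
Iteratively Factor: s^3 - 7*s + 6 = (s - 2)*(s^2 + 2*s - 3) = (s - 2)*(s - 1)*(s + 3)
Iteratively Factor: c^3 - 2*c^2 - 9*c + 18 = (c + 3)*(c^2 - 5*c + 6) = (c - 2)*(c + 3)*(c - 3)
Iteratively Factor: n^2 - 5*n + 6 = (n - 3)*(n - 2)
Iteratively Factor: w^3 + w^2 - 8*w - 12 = (w + 2)*(w^2 - w - 6) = (w - 3)*(w + 2)*(w + 2)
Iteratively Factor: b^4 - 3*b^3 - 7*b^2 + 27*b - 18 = (b - 2)*(b^3 - b^2 - 9*b + 9) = (b - 2)*(b - 1)*(b^2 - 9) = (b - 2)*(b - 1)*(b + 3)*(b - 3)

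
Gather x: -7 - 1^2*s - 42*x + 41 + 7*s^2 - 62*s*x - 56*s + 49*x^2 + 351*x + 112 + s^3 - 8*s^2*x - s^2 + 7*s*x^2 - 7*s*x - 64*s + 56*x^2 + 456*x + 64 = s^3 + 6*s^2 - 121*s + x^2*(7*s + 105) + x*(-8*s^2 - 69*s + 765) + 210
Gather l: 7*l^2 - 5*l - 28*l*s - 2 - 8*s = 7*l^2 + l*(-28*s - 5) - 8*s - 2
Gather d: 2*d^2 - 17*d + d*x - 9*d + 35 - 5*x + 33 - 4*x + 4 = 2*d^2 + d*(x - 26) - 9*x + 72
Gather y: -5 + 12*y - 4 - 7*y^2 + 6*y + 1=-7*y^2 + 18*y - 8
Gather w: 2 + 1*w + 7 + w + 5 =2*w + 14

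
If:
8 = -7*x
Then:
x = -8/7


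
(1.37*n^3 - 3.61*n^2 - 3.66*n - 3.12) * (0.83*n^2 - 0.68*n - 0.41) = 1.1371*n^5 - 3.9279*n^4 - 1.1447*n^3 + 1.3793*n^2 + 3.6222*n + 1.2792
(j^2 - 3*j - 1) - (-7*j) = j^2 + 4*j - 1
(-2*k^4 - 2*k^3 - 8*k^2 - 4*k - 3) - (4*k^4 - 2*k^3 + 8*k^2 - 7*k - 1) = -6*k^4 - 16*k^2 + 3*k - 2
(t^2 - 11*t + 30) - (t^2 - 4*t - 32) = 62 - 7*t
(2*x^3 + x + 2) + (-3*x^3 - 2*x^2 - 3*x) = -x^3 - 2*x^2 - 2*x + 2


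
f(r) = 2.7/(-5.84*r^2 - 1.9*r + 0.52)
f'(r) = 2.7*(11.68*r + 1.9)/(-5.84*r^2 - 1.9*r + 0.52)^2 = (31.536*r + 5.13)/(5.84*r^2 + 1.9*r - 0.52)^2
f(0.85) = -0.51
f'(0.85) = 1.13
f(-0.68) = -3.04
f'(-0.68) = -20.67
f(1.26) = -0.24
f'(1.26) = 0.36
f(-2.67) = -0.07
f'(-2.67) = -0.06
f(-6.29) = -0.01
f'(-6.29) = -0.00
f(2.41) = -0.07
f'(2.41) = 0.06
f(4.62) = -0.02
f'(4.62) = 0.01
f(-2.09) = -0.13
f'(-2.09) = -0.14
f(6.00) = -0.01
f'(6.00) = 0.00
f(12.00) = -0.00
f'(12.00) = 0.00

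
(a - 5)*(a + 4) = a^2 - a - 20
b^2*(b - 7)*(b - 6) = b^4 - 13*b^3 + 42*b^2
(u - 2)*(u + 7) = u^2 + 5*u - 14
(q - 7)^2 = q^2 - 14*q + 49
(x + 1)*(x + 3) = x^2 + 4*x + 3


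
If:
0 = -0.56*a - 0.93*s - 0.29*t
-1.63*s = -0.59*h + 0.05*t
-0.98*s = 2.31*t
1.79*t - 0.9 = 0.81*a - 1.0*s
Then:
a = -0.92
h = 1.74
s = 0.64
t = -0.27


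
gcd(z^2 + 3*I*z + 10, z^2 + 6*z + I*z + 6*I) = 1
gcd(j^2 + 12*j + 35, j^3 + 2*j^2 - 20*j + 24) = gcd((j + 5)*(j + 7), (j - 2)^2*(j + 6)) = 1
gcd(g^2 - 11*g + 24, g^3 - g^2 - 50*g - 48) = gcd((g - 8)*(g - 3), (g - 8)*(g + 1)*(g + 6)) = g - 8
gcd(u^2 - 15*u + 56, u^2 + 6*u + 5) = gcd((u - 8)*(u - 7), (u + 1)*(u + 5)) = 1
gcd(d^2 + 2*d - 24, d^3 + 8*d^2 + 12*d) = d + 6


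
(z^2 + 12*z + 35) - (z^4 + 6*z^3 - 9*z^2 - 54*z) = -z^4 - 6*z^3 + 10*z^2 + 66*z + 35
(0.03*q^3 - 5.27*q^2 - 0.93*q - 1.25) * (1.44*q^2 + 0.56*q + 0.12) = 0.0432*q^5 - 7.572*q^4 - 4.2868*q^3 - 2.9532*q^2 - 0.8116*q - 0.15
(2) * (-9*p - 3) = -18*p - 6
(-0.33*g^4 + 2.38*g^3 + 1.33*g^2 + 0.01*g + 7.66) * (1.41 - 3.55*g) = 1.1715*g^5 - 8.9143*g^4 - 1.3657*g^3 + 1.8398*g^2 - 27.1789*g + 10.8006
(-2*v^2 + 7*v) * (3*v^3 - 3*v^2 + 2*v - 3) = -6*v^5 + 27*v^4 - 25*v^3 + 20*v^2 - 21*v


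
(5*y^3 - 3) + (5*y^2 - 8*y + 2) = 5*y^3 + 5*y^2 - 8*y - 1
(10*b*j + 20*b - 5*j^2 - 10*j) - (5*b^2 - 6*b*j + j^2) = -5*b^2 + 16*b*j + 20*b - 6*j^2 - 10*j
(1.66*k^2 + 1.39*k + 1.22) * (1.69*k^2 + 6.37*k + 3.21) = 2.8054*k^4 + 12.9233*k^3 + 16.2447*k^2 + 12.2333*k + 3.9162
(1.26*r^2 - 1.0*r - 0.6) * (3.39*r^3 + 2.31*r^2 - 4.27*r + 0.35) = 4.2714*r^5 - 0.4794*r^4 - 9.7242*r^3 + 3.325*r^2 + 2.212*r - 0.21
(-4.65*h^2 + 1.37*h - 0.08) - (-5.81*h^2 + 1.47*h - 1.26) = 1.16*h^2 - 0.0999999999999999*h + 1.18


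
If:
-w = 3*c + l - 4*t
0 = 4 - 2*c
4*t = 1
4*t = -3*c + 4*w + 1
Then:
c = 2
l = -13/2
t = 1/4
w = 3/2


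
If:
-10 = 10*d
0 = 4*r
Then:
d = -1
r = 0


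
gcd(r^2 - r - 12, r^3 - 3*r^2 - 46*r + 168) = r - 4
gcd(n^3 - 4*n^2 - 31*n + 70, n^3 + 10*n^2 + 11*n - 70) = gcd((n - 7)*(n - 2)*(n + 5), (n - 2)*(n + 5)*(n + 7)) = n^2 + 3*n - 10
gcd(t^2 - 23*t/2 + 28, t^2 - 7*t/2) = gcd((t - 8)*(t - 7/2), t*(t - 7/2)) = t - 7/2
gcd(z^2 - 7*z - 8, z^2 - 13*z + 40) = z - 8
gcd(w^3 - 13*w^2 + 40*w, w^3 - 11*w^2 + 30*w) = w^2 - 5*w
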